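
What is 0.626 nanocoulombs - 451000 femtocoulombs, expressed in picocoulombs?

175 picocoulombs

In picocoulombs:
  0.626 nanocoulombs = 0.626 × 10³ picocoulombs = 626
  451000 femtocoulombs = 451000 × 10⁻³ picocoulombs = 451
Difference: 626 - 451 = 175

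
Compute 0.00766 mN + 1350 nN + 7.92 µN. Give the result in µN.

16.93 µN

In µN:
  0.00766 mN = 0.00766e3 µN = 7.66
  1350 nN = 1350e-3 µN = 1.35
  7.92 µN → 7.92
Sum: 7.66 + 1.35 + 7.92 = 16.93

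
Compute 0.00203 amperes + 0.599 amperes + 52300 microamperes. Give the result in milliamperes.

In milliamperes:
  0.00203 amperes = 0.00203e3 milliamperes = 2.03
  0.599 amperes = 0.599e3 milliamperes = 599
  52300 microamperes = 52300e-3 milliamperes = 52.3
Sum: 2.03 + 599 + 52.3 = 653.33

653.33 milliamperes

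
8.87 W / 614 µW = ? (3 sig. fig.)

(8.87) / (614 × 10⁻⁶) = 0.01445 × 10⁶

14400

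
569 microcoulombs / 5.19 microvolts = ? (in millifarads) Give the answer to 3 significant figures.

(569e-6) / (5.19e-6) = 109.63 F

110000 millifarads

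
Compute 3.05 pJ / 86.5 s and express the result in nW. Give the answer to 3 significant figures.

0.0000353 nW

(3.05 × 10⁻¹²) / (86.5) = 0.03526 × 10⁻¹² W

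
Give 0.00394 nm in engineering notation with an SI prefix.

3.94 pm

= 3.94 × 10^-12 m; 10^-12 is pico.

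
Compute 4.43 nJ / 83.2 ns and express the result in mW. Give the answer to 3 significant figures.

(4.43 × 10^-9) / (83.2 × 10^-9) = 0.053245 W

53.2 mW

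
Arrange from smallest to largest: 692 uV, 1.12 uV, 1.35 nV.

692 uV = 0.000692 V
1.12 uV = 0.00000112 V
1.35 nV = 0.00000000135 V

1.35 nV < 1.12 uV < 692 uV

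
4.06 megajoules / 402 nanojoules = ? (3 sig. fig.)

10100000000000

(4.06 × 10^6) / (402 × 10^-9) = 0.0101 × 10^15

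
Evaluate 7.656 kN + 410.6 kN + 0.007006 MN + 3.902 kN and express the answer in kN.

429.164 kN

In kN:
  7.656 kN → 7.656
  410.6 kN → 410.6
  0.007006 MN = 0.007006 × 10³ kN = 7.006
  3.902 kN → 3.902
Sum: 7.656 + 410.6 + 7.006 + 3.902 = 429.164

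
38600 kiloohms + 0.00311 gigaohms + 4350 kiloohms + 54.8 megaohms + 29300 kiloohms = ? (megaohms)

130.16 megaohms

In megaohms:
  38600 kiloohms = 38600e-3 megaohms = 38.6
  0.00311 gigaohms = 0.00311e3 megaohms = 3.11
  4350 kiloohms = 4350e-3 megaohms = 4.35
  54.8 megaohms → 54.8
  29300 kiloohms = 29300e-3 megaohms = 29.3
Sum: 38.6 + 3.11 + 4.35 + 54.8 + 29.3 = 130.16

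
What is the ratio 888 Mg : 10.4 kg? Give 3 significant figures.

(888 × 10^6) / (10.4 × 10^3) = 85.38 × 10^3

85400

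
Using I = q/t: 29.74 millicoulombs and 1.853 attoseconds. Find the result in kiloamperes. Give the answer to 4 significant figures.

(29.74 × 10^-3) / (1.853 × 10^-18) = 16.0496 × 10^15 A

16050000000000 kiloamperes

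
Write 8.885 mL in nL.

milli = 10^-3, nano = 10^-9; factor is 10^6.
8.885 × 10^6 = 8885000

8885000 nL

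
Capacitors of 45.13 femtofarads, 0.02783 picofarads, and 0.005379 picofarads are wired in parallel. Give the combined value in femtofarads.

In femtofarads:
  45.13 femtofarads → 45.13
  0.02783 picofarads = 0.02783e3 femtofarads = 27.83
  0.005379 picofarads = 0.005379e3 femtofarads = 5.379
Sum: 45.13 + 27.83 + 5.379 = 78.339

78.339 femtofarads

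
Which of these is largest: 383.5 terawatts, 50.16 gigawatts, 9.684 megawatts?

383.5 terawatts = 383500000000000 watts
50.16 gigawatts = 50160000000 watts
9.684 megawatts = 9684000 watts

383.5 terawatts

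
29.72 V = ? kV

(no prefix) = 1e0, kilo = 1e3; factor is 1e-3.
29.72 × 1e-3 = 0.02972

0.02972 kV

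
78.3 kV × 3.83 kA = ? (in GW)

78.3e3 × 3.83e3 = 299.889e6 W

0.299889 GW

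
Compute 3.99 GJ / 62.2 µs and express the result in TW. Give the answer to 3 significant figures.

(3.99 × 10^9) / (62.2 × 10^-6) = 0.064148 × 10^15 W

64.1 TW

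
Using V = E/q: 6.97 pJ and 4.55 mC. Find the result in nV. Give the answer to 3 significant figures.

1.53 nV

(6.97 × 10⁻¹²) / (4.55 × 10⁻³) = 1.5319 × 10⁻⁹ V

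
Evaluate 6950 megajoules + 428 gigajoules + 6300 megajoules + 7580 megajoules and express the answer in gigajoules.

In gigajoules:
  6950 megajoules = 6950 × 10^-3 gigajoules = 6.95
  428 gigajoules → 428
  6300 megajoules = 6300 × 10^-3 gigajoules = 6.3
  7580 megajoules = 7580 × 10^-3 gigajoules = 7.58
Sum: 6.95 + 428 + 6.3 + 7.58 = 448.83

448.83 gigajoules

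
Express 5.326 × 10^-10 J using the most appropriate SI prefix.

= 532.6 × 10^-12 J; 10^-12 is pico.

532.6 pJ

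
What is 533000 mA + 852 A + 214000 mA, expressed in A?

In A:
  533000 mA = 533000 × 10^-3 A = 533
  852 A → 852
  214000 mA = 214000 × 10^-3 A = 214
Sum: 533 + 852 + 214 = 1599

1599 A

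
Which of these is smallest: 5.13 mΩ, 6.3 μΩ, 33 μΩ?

5.13 mΩ = 0.00513 Ω
6.3 μΩ = 0.0000063 Ω
33 μΩ = 0.000033 Ω

6.3 μΩ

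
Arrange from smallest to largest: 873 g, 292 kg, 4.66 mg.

4.66 mg < 873 g < 292 kg

873 g = 873 g
292 kg = 292000 g
4.66 mg = 0.00466 g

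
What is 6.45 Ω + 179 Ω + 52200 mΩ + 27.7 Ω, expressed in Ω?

265.35 Ω

In Ω:
  6.45 Ω → 6.45
  179 Ω → 179
  52200 mΩ = 52200 × 10^-3 Ω = 52.2
  27.7 Ω → 27.7
Sum: 6.45 + 179 + 52.2 + 27.7 = 265.35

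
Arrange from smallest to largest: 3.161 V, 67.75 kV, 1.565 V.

1.565 V < 3.161 V < 67.75 kV

3.161 V = 3.161 V
67.75 kV = 67750 V
1.565 V = 1.565 V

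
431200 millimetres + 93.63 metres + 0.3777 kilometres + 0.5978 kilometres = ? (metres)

In metres:
  431200 millimetres = 431200 × 10⁻³ metres = 431.2
  93.63 metres → 93.63
  0.3777 kilometres = 0.3777 × 10³ metres = 377.7
  0.5978 kilometres = 0.5978 × 10³ metres = 597.8
Sum: 431.2 + 93.63 + 377.7 + 597.8 = 1500.33

1500.33 metres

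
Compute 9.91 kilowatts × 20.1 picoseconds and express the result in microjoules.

0.199191 microjoules

9.91 × 10³ × 20.1 × 10⁻¹² = 199.191 × 10⁻⁹ J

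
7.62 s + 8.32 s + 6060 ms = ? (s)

In s:
  7.62 s → 7.62
  8.32 s → 8.32
  6060 ms = 6060 × 10⁻³ s = 6.06
Sum: 7.62 + 8.32 + 6.06 = 22

22 s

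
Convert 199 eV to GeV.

(no prefix) = 1e0, giga = 1e9; factor is 1e-9.
199 × 1e-9 = 0.000000199

0.000000199 GeV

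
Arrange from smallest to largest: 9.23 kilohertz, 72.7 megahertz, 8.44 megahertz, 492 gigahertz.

9.23 kilohertz < 8.44 megahertz < 72.7 megahertz < 492 gigahertz

9.23 kilohertz = 9230 hertz
72.7 megahertz = 72700000 hertz
8.44 megahertz = 8440000 hertz
492 gigahertz = 492000000000 hertz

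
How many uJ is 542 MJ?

542000000000000 uJ

mega = 1e6, micro = 1e-6; factor is 1e12.
542 × 1e12 = 542000000000000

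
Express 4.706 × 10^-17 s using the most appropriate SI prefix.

47.06 as

= 47.06 × 10^-18 s; 10^-18 is atto.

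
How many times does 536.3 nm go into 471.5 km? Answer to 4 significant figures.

(471.5 × 10^3) / (536.3 × 10^-9) = 0.87917 × 10^12

879200000000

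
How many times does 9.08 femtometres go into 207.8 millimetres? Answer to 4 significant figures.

22890000000000

(207.8 × 10⁻³) / (9.08 × 10⁻¹⁵) = 22.885 × 10¹²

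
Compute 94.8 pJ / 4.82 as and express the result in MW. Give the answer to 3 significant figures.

(94.8 × 10⁻¹²) / (4.82 × 10⁻¹⁸) = 19.668 × 10⁶ W

19.7 MW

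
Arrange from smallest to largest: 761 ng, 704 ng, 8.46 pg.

8.46 pg < 704 ng < 761 ng

761 ng = 0.000000761 g
704 ng = 0.000000704 g
8.46 pg = 0.00000000000846 g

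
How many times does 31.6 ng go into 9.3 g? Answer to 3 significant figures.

(9.3) / (31.6e-9) = 0.2943e9

294000000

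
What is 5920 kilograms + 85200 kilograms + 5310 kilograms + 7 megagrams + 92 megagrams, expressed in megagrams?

195.43 megagrams

In megagrams:
  5920 kilograms = 5920e-3 megagrams = 5.92
  85200 kilograms = 85200e-3 megagrams = 85.2
  5310 kilograms = 5310e-3 megagrams = 5.31
  7 megagrams → 7
  92 megagrams → 92
Sum: 5.92 + 85.2 + 5.31 + 7 + 92 = 195.43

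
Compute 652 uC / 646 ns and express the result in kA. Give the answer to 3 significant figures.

(652 × 10⁻⁶) / (646 × 10⁻⁹) = 1.0093 × 10³ A

1.01 kA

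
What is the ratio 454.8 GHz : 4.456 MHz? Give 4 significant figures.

(454.8 × 10⁹) / (4.456 × 10⁶) = 102.06 × 10³

102100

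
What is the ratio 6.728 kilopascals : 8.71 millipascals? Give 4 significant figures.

(6.728e3) / (8.71e-3) = 0.77245e6

772400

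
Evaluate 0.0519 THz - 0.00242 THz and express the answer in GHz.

In GHz:
  0.0519 THz = 0.0519 × 10³ GHz = 51.9
  0.00242 THz = 0.00242 × 10³ GHz = 2.42
Difference: 51.9 - 2.42 = 49.48

49.48 GHz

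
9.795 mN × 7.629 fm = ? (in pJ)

0.000074726055 pJ

9.795 × 10^-3 × 7.629 × 10^-15 = 74.726055 × 10^-18 J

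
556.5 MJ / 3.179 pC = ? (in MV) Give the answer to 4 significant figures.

175100000000000 MV

(556.5e6) / (3.179e-12) = 175.055e18 V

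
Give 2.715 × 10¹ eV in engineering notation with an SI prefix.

27.15 eV

= 27.15 eV; mantissa already in [1, 1000).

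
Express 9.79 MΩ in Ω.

9790000 Ω

mega = 1e6, (no prefix) = 1e0; factor is 1e6.
9.79 × 1e6 = 9790000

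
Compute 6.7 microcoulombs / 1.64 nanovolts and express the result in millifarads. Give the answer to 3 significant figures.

4090000 millifarads

(6.7e-6) / (1.64e-9) = 4.0854e3 F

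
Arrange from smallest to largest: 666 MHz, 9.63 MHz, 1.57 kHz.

1.57 kHz < 9.63 MHz < 666 MHz

666 MHz = 666000000 Hz
9.63 MHz = 9630000 Hz
1.57 kHz = 1570 Hz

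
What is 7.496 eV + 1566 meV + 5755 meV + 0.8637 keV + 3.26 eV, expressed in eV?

881.777 eV

In eV:
  7.496 eV → 7.496
  1566 meV = 1566 × 10⁻³ eV = 1.566
  5755 meV = 5755 × 10⁻³ eV = 5.755
  0.8637 keV = 0.8637 × 10³ eV = 863.7
  3.26 eV → 3.26
Sum: 7.496 + 1.566 + 5.755 + 863.7 + 3.26 = 881.777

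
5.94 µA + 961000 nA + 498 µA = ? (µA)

1464.94 µA

In µA:
  5.94 µA → 5.94
  961000 nA = 961000 × 10⁻³ µA = 961
  498 µA → 498
Sum: 5.94 + 961 + 498 = 1464.94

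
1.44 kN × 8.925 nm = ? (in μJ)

1.44 × 10³ × 8.925 × 10⁻⁹ = 12.852 × 10⁻⁶ J

12.852 μJ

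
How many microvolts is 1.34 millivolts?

milli = 1e-3, micro = 1e-6; factor is 1e3.
1.34 × 1e3 = 1340

1340 microvolts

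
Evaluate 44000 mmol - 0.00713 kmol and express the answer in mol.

In mol:
  44000 mmol = 44000 × 10⁻³ mol = 44
  0.00713 kmol = 0.00713 × 10³ mol = 7.13
Difference: 44 - 7.13 = 36.87

36.87 mol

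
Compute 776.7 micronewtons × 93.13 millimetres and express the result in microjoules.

776.7 × 10^-6 × 93.13 × 10^-3 = 72334.071 × 10^-9 J

72.334071 microjoules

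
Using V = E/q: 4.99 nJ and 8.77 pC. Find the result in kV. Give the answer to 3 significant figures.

(4.99 × 10^-9) / (8.77 × 10^-12) = 0.56899 × 10^3 V

0.569 kV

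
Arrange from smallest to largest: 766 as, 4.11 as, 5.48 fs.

766 as = 0.000000000000000766 s
4.11 as = 0.00000000000000000411 s
5.48 fs = 0.00000000000000548 s

4.11 as < 766 as < 5.48 fs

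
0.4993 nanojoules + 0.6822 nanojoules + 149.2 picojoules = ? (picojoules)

1330.7 picojoules

In picojoules:
  0.4993 nanojoules = 0.4993 × 10^3 picojoules = 499.3
  0.6822 nanojoules = 0.6822 × 10^3 picojoules = 682.2
  149.2 picojoules → 149.2
Sum: 499.3 + 682.2 + 149.2 = 1330.7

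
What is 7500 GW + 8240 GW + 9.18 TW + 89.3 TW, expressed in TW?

In TW:
  7500 GW = 7500 × 10⁻³ TW = 7.5
  8240 GW = 8240 × 10⁻³ TW = 8.24
  9.18 TW → 9.18
  89.3 TW → 89.3
Sum: 7.5 + 8.24 + 9.18 + 89.3 = 114.22

114.22 TW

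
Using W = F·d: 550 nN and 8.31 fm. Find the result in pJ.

0.0000000045705 pJ

550 × 10^-9 × 8.31 × 10^-15 = 4570.5 × 10^-24 J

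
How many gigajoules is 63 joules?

0.000000063 gigajoules

(no prefix) = 10^0, giga = 10^9; factor is 10^-9.
63 × 10^-9 = 0.000000063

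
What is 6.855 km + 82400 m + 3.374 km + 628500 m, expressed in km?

721.129 km

In km:
  6.855 km → 6.855
  82400 m = 82400 × 10⁻³ km = 82.4
  3.374 km → 3.374
  628500 m = 628500 × 10⁻³ km = 628.5
Sum: 6.855 + 82.4 + 3.374 + 628.5 = 721.129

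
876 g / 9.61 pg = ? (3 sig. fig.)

91200000000000

(876) / (9.61 × 10⁻¹²) = 91.16 × 10¹²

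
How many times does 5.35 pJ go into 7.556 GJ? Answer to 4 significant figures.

(7.556 × 10^9) / (5.35 × 10^-12) = 1.4123 × 10^21

1412000000000000000000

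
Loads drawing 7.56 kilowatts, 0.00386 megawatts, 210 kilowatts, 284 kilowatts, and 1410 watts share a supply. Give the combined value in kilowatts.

In kilowatts:
  7.56 kilowatts → 7.56
  0.00386 megawatts = 0.00386 × 10³ kilowatts = 3.86
  210 kilowatts → 210
  284 kilowatts → 284
  1410 watts = 1410 × 10⁻³ kilowatts = 1.41
Sum: 7.56 + 3.86 + 210 + 284 + 1.41 = 506.83

506.83 kilowatts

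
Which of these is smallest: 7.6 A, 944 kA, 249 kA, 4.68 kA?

7.6 A = 7.6 A
944 kA = 944000 A
249 kA = 249000 A
4.68 kA = 4680 A

7.6 A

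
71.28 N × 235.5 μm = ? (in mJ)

16.78644 mJ

71.28 × 235.5e-6 = 16786.44e-6 J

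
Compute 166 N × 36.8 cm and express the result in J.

61.088 J

166 × 36.8e-2 = 6108.8e-2 J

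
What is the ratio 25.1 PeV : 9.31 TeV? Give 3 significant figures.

2700

(25.1 × 10¹⁵) / (9.31 × 10¹²) = 2.696 × 10³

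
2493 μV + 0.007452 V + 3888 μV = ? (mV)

13.833 mV

In mV:
  2493 μV = 2493 × 10^-3 mV = 2.493
  0.007452 V = 0.007452 × 10^3 mV = 7.452
  3888 μV = 3888 × 10^-3 mV = 3.888
Sum: 2.493 + 7.452 + 3.888 = 13.833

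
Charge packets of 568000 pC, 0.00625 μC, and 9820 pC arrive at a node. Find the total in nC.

In nC:
  568000 pC = 568000 × 10^-3 nC = 568
  0.00625 μC = 0.00625 × 10^3 nC = 6.25
  9820 pC = 9820 × 10^-3 nC = 9.82
Sum: 568 + 6.25 + 9.82 = 584.07

584.07 nC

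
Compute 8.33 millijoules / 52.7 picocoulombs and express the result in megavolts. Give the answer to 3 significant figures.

(8.33 × 10^-3) / (52.7 × 10^-12) = 0.15806 × 10^9 V

158 megavolts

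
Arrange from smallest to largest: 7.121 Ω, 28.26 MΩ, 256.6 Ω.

7.121 Ω = 7.121 Ω
28.26 MΩ = 28260000 Ω
256.6 Ω = 256.6 Ω

7.121 Ω < 256.6 Ω < 28.26 MΩ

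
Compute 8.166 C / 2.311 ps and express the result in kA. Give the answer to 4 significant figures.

3534000000 kA

(8.166) / (2.311e-12) = 3.53354e12 A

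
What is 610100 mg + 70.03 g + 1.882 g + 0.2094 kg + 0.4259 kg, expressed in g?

1317.312 g

In g:
  610100 mg = 610100e-3 g = 610.1
  70.03 g → 70.03
  1.882 g → 1.882
  0.2094 kg = 0.2094e3 g = 209.4
  0.4259 kg = 0.4259e3 g = 425.9
Sum: 610.1 + 70.03 + 1.882 + 209.4 + 425.9 = 1317.312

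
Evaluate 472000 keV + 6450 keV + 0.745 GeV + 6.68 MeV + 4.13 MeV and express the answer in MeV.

1234.26 MeV

In MeV:
  472000 keV = 472000 × 10⁻³ MeV = 472
  6450 keV = 6450 × 10⁻³ MeV = 6.45
  0.745 GeV = 0.745 × 10³ MeV = 745
  6.68 MeV → 6.68
  4.13 MeV → 4.13
Sum: 472 + 6.45 + 745 + 6.68 + 4.13 = 1234.26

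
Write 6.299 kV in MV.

kilo = 1e3, mega = 1e6; factor is 1e-3.
6.299 × 1e-3 = 0.006299

0.006299 MV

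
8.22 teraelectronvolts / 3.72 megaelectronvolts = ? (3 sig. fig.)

2210000

(8.22 × 10^12) / (3.72 × 10^6) = 2.21 × 10^6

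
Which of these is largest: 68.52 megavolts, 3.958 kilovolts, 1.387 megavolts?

68.52 megavolts

68.52 megavolts = 68520000 volts
3.958 kilovolts = 3958 volts
1.387 megavolts = 1387000 volts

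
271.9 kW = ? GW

kilo = 10³, giga = 10⁹; factor is 10⁻⁶.
271.9 × 10⁻⁶ = 0.0002719

0.0002719 GW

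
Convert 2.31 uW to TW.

0.00000000000000000231 TW

micro = 10⁻⁶, tera = 10¹²; factor is 10⁻¹⁸.
2.31 × 10⁻¹⁸ = 0.00000000000000000231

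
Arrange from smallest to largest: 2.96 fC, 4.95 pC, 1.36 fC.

1.36 fC < 2.96 fC < 4.95 pC

2.96 fC = 0.00000000000000296 C
4.95 pC = 0.00000000000495 C
1.36 fC = 0.00000000000000136 C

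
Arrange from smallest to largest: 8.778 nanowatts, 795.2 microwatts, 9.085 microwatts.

8.778 nanowatts = 0.000000008778 watts
795.2 microwatts = 0.0007952 watts
9.085 microwatts = 0.000009085 watts

8.778 nanowatts < 9.085 microwatts < 795.2 microwatts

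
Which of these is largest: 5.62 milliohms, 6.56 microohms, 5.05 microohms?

5.62 milliohms = 0.00562 ohms
6.56 microohms = 0.00000656 ohms
5.05 microohms = 0.00000505 ohms

5.62 milliohms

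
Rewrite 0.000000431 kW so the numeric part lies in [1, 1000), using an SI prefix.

431 uW

= 431 × 10^-6 W; 10^-6 is micro.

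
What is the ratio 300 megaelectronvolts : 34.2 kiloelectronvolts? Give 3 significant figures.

(300e6) / (34.2e3) = 8.772e3

8770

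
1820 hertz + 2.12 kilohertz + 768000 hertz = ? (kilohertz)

In kilohertz:
  1820 hertz = 1820e-3 kilohertz = 1.82
  2.12 kilohertz → 2.12
  768000 hertz = 768000e-3 kilohertz = 768
Sum: 1.82 + 2.12 + 768 = 771.94

771.94 kilohertz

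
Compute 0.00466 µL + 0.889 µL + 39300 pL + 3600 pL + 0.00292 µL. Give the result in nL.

In nL:
  0.00466 µL = 0.00466 × 10^3 nL = 4.66
  0.889 µL = 0.889 × 10^3 nL = 889
  39300 pL = 39300 × 10^-3 nL = 39.3
  3600 pL = 3600 × 10^-3 nL = 3.6
  0.00292 µL = 0.00292 × 10^3 nL = 2.92
Sum: 4.66 + 889 + 39.3 + 3.6 + 2.92 = 939.48

939.48 nL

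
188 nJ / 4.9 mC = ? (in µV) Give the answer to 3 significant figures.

38.4 µV

(188e-9) / (4.9e-3) = 38.367e-6 V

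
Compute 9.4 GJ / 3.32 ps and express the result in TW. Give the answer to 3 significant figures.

(9.4 × 10^9) / (3.32 × 10^-12) = 2.8313 × 10^21 W

2830000000 TW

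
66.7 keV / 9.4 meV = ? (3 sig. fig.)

7100000

(66.7e3) / (9.4e-3) = 7.096e6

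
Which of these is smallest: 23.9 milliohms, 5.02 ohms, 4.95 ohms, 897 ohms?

23.9 milliohms = 0.0239 ohms
5.02 ohms = 5.02 ohms
4.95 ohms = 4.95 ohms
897 ohms = 897 ohms

23.9 milliohms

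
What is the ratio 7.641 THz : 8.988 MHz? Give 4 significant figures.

(7.641e12) / (8.988e6) = 0.85013e6

850100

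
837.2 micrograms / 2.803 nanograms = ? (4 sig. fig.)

(837.2 × 10⁻⁶) / (2.803 × 10⁻⁹) = 298.68 × 10³

298700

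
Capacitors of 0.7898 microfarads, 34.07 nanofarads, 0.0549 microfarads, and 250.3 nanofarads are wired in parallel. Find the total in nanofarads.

1129.07 nanofarads

In nanofarads:
  0.7898 microfarads = 0.7898e3 nanofarads = 789.8
  34.07 nanofarads → 34.07
  0.0549 microfarads = 0.0549e3 nanofarads = 54.9
  250.3 nanofarads → 250.3
Sum: 789.8 + 34.07 + 54.9 + 250.3 = 1129.07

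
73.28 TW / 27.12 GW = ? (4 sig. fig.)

2702

(73.28 × 10^12) / (27.12 × 10^9) = 2.7021 × 10^3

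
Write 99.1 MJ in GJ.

0.0991 GJ

mega = 10⁶, giga = 10⁹; factor is 10⁻³.
99.1 × 10⁻³ = 0.0991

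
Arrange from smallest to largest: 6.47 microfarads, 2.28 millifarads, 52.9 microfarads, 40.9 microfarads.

6.47 microfarads < 40.9 microfarads < 52.9 microfarads < 2.28 millifarads

6.47 microfarads = 0.00000647 farads
2.28 millifarads = 0.00228 farads
52.9 microfarads = 0.0000529 farads
40.9 microfarads = 0.0000409 farads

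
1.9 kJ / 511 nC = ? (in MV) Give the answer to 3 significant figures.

(1.9 × 10³) / (511 × 10⁻⁹) = 0.0037182 × 10¹² V

3720 MV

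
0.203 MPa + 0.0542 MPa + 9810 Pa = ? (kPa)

267.01 kPa

In kPa:
  0.203 MPa = 0.203 × 10³ kPa = 203
  0.0542 MPa = 0.0542 × 10³ kPa = 54.2
  9810 Pa = 9810 × 10⁻³ kPa = 9.81
Sum: 203 + 54.2 + 9.81 = 267.01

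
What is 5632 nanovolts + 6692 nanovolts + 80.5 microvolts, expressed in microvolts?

92.824 microvolts

In microvolts:
  5632 nanovolts = 5632 × 10⁻³ microvolts = 5.632
  6692 nanovolts = 6692 × 10⁻³ microvolts = 6.692
  80.5 microvolts → 80.5
Sum: 5.632 + 6.692 + 80.5 = 92.824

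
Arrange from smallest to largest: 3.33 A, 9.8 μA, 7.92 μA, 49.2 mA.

3.33 A = 3.33 A
9.8 μA = 0.0000098 A
7.92 μA = 0.00000792 A
49.2 mA = 0.0492 A

7.92 μA < 9.8 μA < 49.2 mA < 3.33 A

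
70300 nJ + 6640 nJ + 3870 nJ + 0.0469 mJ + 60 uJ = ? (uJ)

In uJ:
  70300 nJ = 70300 × 10⁻³ uJ = 70.3
  6640 nJ = 6640 × 10⁻³ uJ = 6.64
  3870 nJ = 3870 × 10⁻³ uJ = 3.87
  0.0469 mJ = 0.0469 × 10³ uJ = 46.9
  60 uJ → 60
Sum: 70.3 + 6.64 + 3.87 + 46.9 + 60 = 187.71

187.71 uJ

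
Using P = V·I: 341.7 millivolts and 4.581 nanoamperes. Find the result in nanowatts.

1.5653277 nanowatts

341.7 × 10^-3 × 4.581 × 10^-9 = 1565.3277 × 10^-12 W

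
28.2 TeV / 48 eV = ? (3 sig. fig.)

(28.2e12) / (48) = 0.5875e12

588000000000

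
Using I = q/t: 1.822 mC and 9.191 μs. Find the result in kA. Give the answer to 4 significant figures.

0.1982 kA

(1.822 × 10⁻³) / (9.191 × 10⁻⁶) = 0.198237 × 10³ A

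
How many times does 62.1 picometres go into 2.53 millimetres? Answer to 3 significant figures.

40700000

(2.53e-3) / (62.1e-12) = 0.04074e9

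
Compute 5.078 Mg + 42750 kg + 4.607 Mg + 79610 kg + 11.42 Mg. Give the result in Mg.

143.465 Mg

In Mg:
  5.078 Mg → 5.078
  42750 kg = 42750e-3 Mg = 42.75
  4.607 Mg → 4.607
  79610 kg = 79610e-3 Mg = 79.61
  11.42 Mg → 11.42
Sum: 5.078 + 42.75 + 4.607 + 79.61 + 11.42 = 143.465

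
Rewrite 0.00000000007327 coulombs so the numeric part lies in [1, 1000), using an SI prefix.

73.27 picocoulombs

= 73.27 × 10⁻¹² coulombs; 10⁻¹² is pico.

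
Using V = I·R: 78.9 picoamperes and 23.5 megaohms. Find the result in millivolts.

1.85415 millivolts

78.9e-12 × 23.5e6 = 1854.15e-6 V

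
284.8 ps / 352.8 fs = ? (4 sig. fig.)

(284.8 × 10⁻¹²) / (352.8 × 10⁻¹⁵) = 0.80726 × 10³

807.3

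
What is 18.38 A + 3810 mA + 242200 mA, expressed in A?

264.39 A

In A:
  18.38 A → 18.38
  3810 mA = 3810e-3 A = 3.81
  242200 mA = 242200e-3 A = 242.2
Sum: 18.38 + 3.81 + 242.2 = 264.39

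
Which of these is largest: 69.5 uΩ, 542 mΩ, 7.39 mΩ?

69.5 uΩ = 0.0000695 Ω
542 mΩ = 0.542 Ω
7.39 mΩ = 0.00739 Ω

542 mΩ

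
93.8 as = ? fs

0.0938 fs

atto = 10⁻¹⁸, femto = 10⁻¹⁵; factor is 10⁻³.
93.8 × 10⁻³ = 0.0938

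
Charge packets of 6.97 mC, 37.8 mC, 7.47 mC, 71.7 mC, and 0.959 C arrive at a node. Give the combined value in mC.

1082.94 mC

In mC:
  6.97 mC → 6.97
  37.8 mC → 37.8
  7.47 mC → 7.47
  71.7 mC → 71.7
  0.959 C = 0.959 × 10^3 mC = 959
Sum: 6.97 + 37.8 + 7.47 + 71.7 + 959 = 1082.94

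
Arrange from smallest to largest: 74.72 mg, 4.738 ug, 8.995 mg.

4.738 ug < 8.995 mg < 74.72 mg

74.72 mg = 0.07472 g
4.738 ug = 0.000004738 g
8.995 mg = 0.008995 g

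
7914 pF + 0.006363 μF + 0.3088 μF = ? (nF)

In nF:
  7914 pF = 7914 × 10^-3 nF = 7.914
  0.006363 μF = 0.006363 × 10^3 nF = 6.363
  0.3088 μF = 0.3088 × 10^3 nF = 308.8
Sum: 7.914 + 6.363 + 308.8 = 323.077

323.077 nF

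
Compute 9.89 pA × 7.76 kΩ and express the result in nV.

9.89 × 10^-12 × 7.76 × 10^3 = 76.7464 × 10^-9 V

76.7464 nV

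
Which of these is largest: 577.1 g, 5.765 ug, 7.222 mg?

577.1 g

577.1 g = 577.1 g
5.765 ug = 0.000005765 g
7.222 mg = 0.007222 g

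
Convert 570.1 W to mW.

570100 mW

(no prefix) = 10⁰, milli = 10⁻³; factor is 10³.
570.1 × 10³ = 570100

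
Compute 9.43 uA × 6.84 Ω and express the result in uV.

9.43 × 10^-6 × 6.84 = 64.5012 × 10^-6 V

64.5012 uV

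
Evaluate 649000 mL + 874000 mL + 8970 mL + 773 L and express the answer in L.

In L:
  649000 mL = 649000 × 10^-3 L = 649
  874000 mL = 874000 × 10^-3 L = 874
  8970 mL = 8970 × 10^-3 L = 8.97
  773 L → 773
Sum: 649 + 874 + 8.97 + 773 = 2304.97

2304.97 L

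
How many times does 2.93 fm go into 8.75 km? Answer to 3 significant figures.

2990000000000000000

(8.75 × 10³) / (2.93 × 10⁻¹⁵) = 2.986 × 10¹⁸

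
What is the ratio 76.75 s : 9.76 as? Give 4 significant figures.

7864000000000000000

(76.75) / (9.76 × 10⁻¹⁸) = 7.8637 × 10¹⁸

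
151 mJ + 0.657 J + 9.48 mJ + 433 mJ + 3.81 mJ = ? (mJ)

1254.29 mJ

In mJ:
  151 mJ → 151
  0.657 J = 0.657 × 10^3 mJ = 657
  9.48 mJ → 9.48
  433 mJ → 433
  3.81 mJ → 3.81
Sum: 151 + 657 + 9.48 + 433 + 3.81 = 1254.29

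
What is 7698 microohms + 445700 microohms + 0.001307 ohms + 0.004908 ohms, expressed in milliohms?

459.613 milliohms

In milliohms:
  7698 microohms = 7698 × 10⁻³ milliohms = 7.698
  445700 microohms = 445700 × 10⁻³ milliohms = 445.7
  0.001307 ohms = 0.001307 × 10³ milliohms = 1.307
  0.004908 ohms = 0.004908 × 10³ milliohms = 4.908
Sum: 7.698 + 445.7 + 1.307 + 4.908 = 459.613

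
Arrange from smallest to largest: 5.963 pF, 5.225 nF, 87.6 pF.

5.963 pF = 0.000000000005963 F
5.225 nF = 0.000000005225 F
87.6 pF = 0.0000000000876 F

5.963 pF < 87.6 pF < 5.225 nF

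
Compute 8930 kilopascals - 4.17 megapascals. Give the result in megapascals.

In megapascals:
  8930 kilopascals = 8930 × 10^-3 megapascals = 8.93
  4.17 megapascals → 4.17
Difference: 8.93 - 4.17 = 4.76

4.76 megapascals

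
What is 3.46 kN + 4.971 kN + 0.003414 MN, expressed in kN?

11.845 kN

In kN:
  3.46 kN → 3.46
  4.971 kN → 4.971
  0.003414 MN = 0.003414e3 kN = 3.414
Sum: 3.46 + 4.971 + 3.414 = 11.845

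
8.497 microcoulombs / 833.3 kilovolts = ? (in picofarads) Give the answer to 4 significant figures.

(8.497e-6) / (833.3e3) = 0.0101968e-9 F

10.20 picofarads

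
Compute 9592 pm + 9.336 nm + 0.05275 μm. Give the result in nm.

In nm:
  9592 pm = 9592 × 10⁻³ nm = 9.592
  9.336 nm → 9.336
  0.05275 μm = 0.05275 × 10³ nm = 52.75
Sum: 9.592 + 9.336 + 52.75 = 71.678

71.678 nm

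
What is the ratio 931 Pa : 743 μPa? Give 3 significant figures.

1250000

(931) / (743 × 10⁻⁶) = 1.253 × 10⁶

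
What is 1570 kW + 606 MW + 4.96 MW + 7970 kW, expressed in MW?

In MW:
  1570 kW = 1570 × 10⁻³ MW = 1.57
  606 MW → 606
  4.96 MW → 4.96
  7970 kW = 7970 × 10⁻³ MW = 7.97
Sum: 1.57 + 606 + 4.96 + 7.97 = 620.5

620.5 MW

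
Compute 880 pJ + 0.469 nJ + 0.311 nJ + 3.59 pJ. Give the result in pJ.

1663.59 pJ

In pJ:
  880 pJ → 880
  0.469 nJ = 0.469 × 10³ pJ = 469
  0.311 nJ = 0.311 × 10³ pJ = 311
  3.59 pJ → 3.59
Sum: 880 + 469 + 311 + 3.59 = 1663.59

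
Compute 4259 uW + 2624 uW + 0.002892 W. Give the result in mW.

In mW:
  4259 uW = 4259 × 10⁻³ mW = 4.259
  2624 uW = 2624 × 10⁻³ mW = 2.624
  0.002892 W = 0.002892 × 10³ mW = 2.892
Sum: 4.259 + 2.624 + 2.892 = 9.775

9.775 mW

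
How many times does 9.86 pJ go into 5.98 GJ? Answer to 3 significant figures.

(5.98 × 10^9) / (9.86 × 10^-12) = 0.6065 × 10^21

606000000000000000000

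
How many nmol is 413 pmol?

pico = 10^-12, nano = 10^-9; factor is 10^-3.
413 × 10^-3 = 0.413

0.413 nmol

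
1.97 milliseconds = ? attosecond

1970000000000000 attoseconds

milli = 1e-3, atto = 1e-18; factor is 1e15.
1.97 × 1e15 = 1970000000000000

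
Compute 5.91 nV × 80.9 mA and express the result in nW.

0.478119 nW

5.91e-9 × 80.9e-3 = 478.119e-12 W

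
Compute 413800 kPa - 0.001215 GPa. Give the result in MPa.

412.585 MPa

In MPa:
  413800 kPa = 413800 × 10⁻³ MPa = 413.8
  0.001215 GPa = 0.001215 × 10³ MPa = 1.215
Difference: 413.8 - 1.215 = 412.585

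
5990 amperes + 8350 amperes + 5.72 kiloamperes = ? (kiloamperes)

20.06 kiloamperes

In kiloamperes:
  5990 amperes = 5990e-3 kiloamperes = 5.99
  8350 amperes = 8350e-3 kiloamperes = 8.35
  5.72 kiloamperes → 5.72
Sum: 5.99 + 8.35 + 5.72 = 20.06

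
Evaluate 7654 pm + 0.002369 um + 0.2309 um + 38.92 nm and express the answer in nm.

279.843 nm

In nm:
  7654 pm = 7654 × 10^-3 nm = 7.654
  0.002369 um = 0.002369 × 10^3 nm = 2.369
  0.2309 um = 0.2309 × 10^3 nm = 230.9
  38.92 nm → 38.92
Sum: 7.654 + 2.369 + 230.9 + 38.92 = 279.843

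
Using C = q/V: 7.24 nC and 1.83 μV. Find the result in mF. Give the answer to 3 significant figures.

(7.24 × 10⁻⁹) / (1.83 × 10⁻⁶) = 3.9563 × 10⁻³ F

3.96 mF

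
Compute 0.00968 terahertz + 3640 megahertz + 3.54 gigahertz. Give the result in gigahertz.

16.86 gigahertz

In gigahertz:
  0.00968 terahertz = 0.00968 × 10^3 gigahertz = 9.68
  3640 megahertz = 3640 × 10^-3 gigahertz = 3.64
  3.54 gigahertz → 3.54
Sum: 9.68 + 3.64 + 3.54 = 16.86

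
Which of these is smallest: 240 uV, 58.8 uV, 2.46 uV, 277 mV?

2.46 uV

240 uV = 0.00024 V
58.8 uV = 0.0000588 V
2.46 uV = 0.00000246 V
277 mV = 0.277 V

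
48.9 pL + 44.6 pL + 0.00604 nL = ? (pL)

In pL:
  48.9 pL → 48.9
  44.6 pL → 44.6
  0.00604 nL = 0.00604e3 pL = 6.04
Sum: 48.9 + 44.6 + 6.04 = 99.54

99.54 pL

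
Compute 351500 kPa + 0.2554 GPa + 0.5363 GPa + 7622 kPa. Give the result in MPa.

1150.822 MPa

In MPa:
  351500 kPa = 351500 × 10^-3 MPa = 351.5
  0.2554 GPa = 0.2554 × 10^3 MPa = 255.4
  0.5363 GPa = 0.5363 × 10^3 MPa = 536.3
  7622 kPa = 7622 × 10^-3 MPa = 7.622
Sum: 351.5 + 255.4 + 536.3 + 7.622 = 1150.822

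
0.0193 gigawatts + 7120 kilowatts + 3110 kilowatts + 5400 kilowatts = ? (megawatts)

34.93 megawatts

In megawatts:
  0.0193 gigawatts = 0.0193 × 10^3 megawatts = 19.3
  7120 kilowatts = 7120 × 10^-3 megawatts = 7.12
  3110 kilowatts = 3110 × 10^-3 megawatts = 3.11
  5400 kilowatts = 5400 × 10^-3 megawatts = 5.4
Sum: 19.3 + 7.12 + 3.11 + 5.4 = 34.93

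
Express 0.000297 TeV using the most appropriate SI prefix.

= 297 × 10^6 eV; 10^6 is mega.

297 MeV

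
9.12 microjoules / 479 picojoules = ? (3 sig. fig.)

19000

(9.12 × 10^-6) / (479 × 10^-12) = 0.01904 × 10^6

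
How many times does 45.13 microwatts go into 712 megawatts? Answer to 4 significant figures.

15780000000000

(712e6) / (45.13e-6) = 15.777e12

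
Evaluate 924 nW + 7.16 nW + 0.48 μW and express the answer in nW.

In nW:
  924 nW → 924
  7.16 nW → 7.16
  0.48 μW = 0.48 × 10³ nW = 480
Sum: 924 + 7.16 + 480 = 1411.16

1411.16 nW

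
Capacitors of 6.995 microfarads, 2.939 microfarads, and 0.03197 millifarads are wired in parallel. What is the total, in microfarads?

In microfarads:
  6.995 microfarads → 6.995
  2.939 microfarads → 2.939
  0.03197 millifarads = 0.03197 × 10³ microfarads = 31.97
Sum: 6.995 + 2.939 + 31.97 = 41.904

41.904 microfarads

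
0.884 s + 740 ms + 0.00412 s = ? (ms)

In ms:
  0.884 s = 0.884e3 ms = 884
  740 ms → 740
  0.00412 s = 0.00412e3 ms = 4.12
Sum: 884 + 740 + 4.12 = 1628.12

1628.12 ms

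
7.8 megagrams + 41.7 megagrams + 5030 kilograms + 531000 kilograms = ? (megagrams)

585.53 megagrams

In megagrams:
  7.8 megagrams → 7.8
  41.7 megagrams → 41.7
  5030 kilograms = 5030 × 10⁻³ megagrams = 5.03
  531000 kilograms = 531000 × 10⁻³ megagrams = 531
Sum: 7.8 + 41.7 + 5.03 + 531 = 585.53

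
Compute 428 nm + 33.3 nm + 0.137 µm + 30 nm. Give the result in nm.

In nm:
  428 nm → 428
  33.3 nm → 33.3
  0.137 µm = 0.137e3 nm = 137
  30 nm → 30
Sum: 428 + 33.3 + 137 + 30 = 628.3

628.3 nm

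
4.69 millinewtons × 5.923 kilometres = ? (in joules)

27.77887 joules

4.69e-3 × 5.923e3 = 27.77887 J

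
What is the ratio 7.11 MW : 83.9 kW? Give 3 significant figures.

(7.11 × 10⁶) / (83.9 × 10³) = 0.08474 × 10³

84.7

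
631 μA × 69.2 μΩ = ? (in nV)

631 × 10⁻⁶ × 69.2 × 10⁻⁶ = 43665.2 × 10⁻¹² V

43.6652 nV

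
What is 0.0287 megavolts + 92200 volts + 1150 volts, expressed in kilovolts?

In kilovolts:
  0.0287 megavolts = 0.0287 × 10^3 kilovolts = 28.7
  92200 volts = 92200 × 10^-3 kilovolts = 92.2
  1150 volts = 1150 × 10^-3 kilovolts = 1.15
Sum: 28.7 + 92.2 + 1.15 = 122.05

122.05 kilovolts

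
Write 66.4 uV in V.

micro = 10^-6, (no prefix) = 10^0; factor is 10^-6.
66.4 × 10^-6 = 0.0000664

0.0000664 V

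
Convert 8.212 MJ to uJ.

8212000000000 uJ

mega = 10⁶, micro = 10⁻⁶; factor is 10¹².
8.212 × 10¹² = 8212000000000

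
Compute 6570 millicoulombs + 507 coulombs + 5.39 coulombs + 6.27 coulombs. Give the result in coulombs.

In coulombs:
  6570 millicoulombs = 6570 × 10⁻³ coulombs = 6.57
  507 coulombs → 507
  5.39 coulombs → 5.39
  6.27 coulombs → 6.27
Sum: 6.57 + 507 + 5.39 + 6.27 = 525.23

525.23 coulombs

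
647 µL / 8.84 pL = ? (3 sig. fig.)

73200000

(647 × 10^-6) / (8.84 × 10^-12) = 73.19 × 10^6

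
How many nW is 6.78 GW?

giga = 1e9, nano = 1e-9; factor is 1e18.
6.78 × 1e18 = 6780000000000000000

6780000000000000000 nW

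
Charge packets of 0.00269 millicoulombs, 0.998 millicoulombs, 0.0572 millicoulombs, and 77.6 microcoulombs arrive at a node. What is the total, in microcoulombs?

1135.49 microcoulombs

In microcoulombs:
  0.00269 millicoulombs = 0.00269 × 10^3 microcoulombs = 2.69
  0.998 millicoulombs = 0.998 × 10^3 microcoulombs = 998
  0.0572 millicoulombs = 0.0572 × 10^3 microcoulombs = 57.2
  77.6 microcoulombs → 77.6
Sum: 2.69 + 998 + 57.2 + 77.6 = 1135.49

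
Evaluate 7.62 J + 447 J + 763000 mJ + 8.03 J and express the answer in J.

1225.65 J

In J:
  7.62 J → 7.62
  447 J → 447
  763000 mJ = 763000 × 10⁻³ J = 763
  8.03 J → 8.03
Sum: 7.62 + 447 + 763 + 8.03 = 1225.65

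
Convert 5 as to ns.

0.000000005 ns

atto = 10^-18, nano = 10^-9; factor is 10^-9.
5 × 10^-9 = 0.000000005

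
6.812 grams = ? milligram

6812 milligrams

(no prefix) = 10⁰, milli = 10⁻³; factor is 10³.
6.812 × 10³ = 6812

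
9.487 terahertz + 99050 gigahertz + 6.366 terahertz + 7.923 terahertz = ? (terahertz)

122.826 terahertz

In terahertz:
  9.487 terahertz → 9.487
  99050 gigahertz = 99050 × 10^-3 terahertz = 99.05
  6.366 terahertz → 6.366
  7.923 terahertz → 7.923
Sum: 9.487 + 99.05 + 6.366 + 7.923 = 122.826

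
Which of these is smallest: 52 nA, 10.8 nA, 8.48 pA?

8.48 pA

52 nA = 0.000000052 A
10.8 nA = 0.0000000108 A
8.48 pA = 0.00000000000848 A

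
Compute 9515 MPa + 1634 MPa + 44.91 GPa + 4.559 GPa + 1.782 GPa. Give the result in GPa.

62.4 GPa

In GPa:
  9515 MPa = 9515e-3 GPa = 9.515
  1634 MPa = 1634e-3 GPa = 1.634
  44.91 GPa → 44.91
  4.559 GPa → 4.559
  1.782 GPa → 1.782
Sum: 9.515 + 1.634 + 44.91 + 4.559 + 1.782 = 62.4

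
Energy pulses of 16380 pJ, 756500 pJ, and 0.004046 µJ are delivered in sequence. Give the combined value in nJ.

In nJ:
  16380 pJ = 16380 × 10⁻³ nJ = 16.38
  756500 pJ = 756500 × 10⁻³ nJ = 756.5
  0.004046 µJ = 0.004046 × 10³ nJ = 4.046
Sum: 16.38 + 756.5 + 4.046 = 776.926

776.926 nJ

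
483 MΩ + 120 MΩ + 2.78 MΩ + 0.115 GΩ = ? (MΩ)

In MΩ:
  483 MΩ → 483
  120 MΩ → 120
  2.78 MΩ → 2.78
  0.115 GΩ = 0.115e3 MΩ = 115
Sum: 483 + 120 + 2.78 + 115 = 720.78

720.78 MΩ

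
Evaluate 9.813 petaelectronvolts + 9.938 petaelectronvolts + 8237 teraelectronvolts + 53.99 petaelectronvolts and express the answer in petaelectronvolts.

In petaelectronvolts:
  9.813 petaelectronvolts → 9.813
  9.938 petaelectronvolts → 9.938
  8237 teraelectronvolts = 8237 × 10⁻³ petaelectronvolts = 8.237
  53.99 petaelectronvolts → 53.99
Sum: 9.813 + 9.938 + 8.237 + 53.99 = 81.978

81.978 petaelectronvolts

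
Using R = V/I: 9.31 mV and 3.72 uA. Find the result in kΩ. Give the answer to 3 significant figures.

(9.31 × 10^-3) / (3.72 × 10^-6) = 2.5027 × 10^3 Ω

2.50 kΩ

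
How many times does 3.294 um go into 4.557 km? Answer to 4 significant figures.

1383000000

(4.557e3) / (3.294e-6) = 1.3834e9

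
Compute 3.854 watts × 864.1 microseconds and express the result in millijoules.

3.854 × 864.1e-6 = 3330.2414e-6 J

3.3302414 millijoules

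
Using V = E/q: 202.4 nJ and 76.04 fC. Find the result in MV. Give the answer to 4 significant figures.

(202.4 × 10^-9) / (76.04 × 10^-15) = 2.66176 × 10^6 V

2.662 MV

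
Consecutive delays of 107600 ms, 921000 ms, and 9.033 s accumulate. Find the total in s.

In s:
  107600 ms = 107600 × 10^-3 s = 107.6
  921000 ms = 921000 × 10^-3 s = 921
  9.033 s → 9.033
Sum: 107.6 + 921 + 9.033 = 1037.633

1037.633 s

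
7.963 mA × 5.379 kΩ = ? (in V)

42.832977 V

7.963e-3 × 5.379e3 = 42.832977 V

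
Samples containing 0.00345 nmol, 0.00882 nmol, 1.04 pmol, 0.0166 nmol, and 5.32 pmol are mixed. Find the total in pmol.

In pmol:
  0.00345 nmol = 0.00345e3 pmol = 3.45
  0.00882 nmol = 0.00882e3 pmol = 8.82
  1.04 pmol → 1.04
  0.0166 nmol = 0.0166e3 pmol = 16.6
  5.32 pmol → 5.32
Sum: 3.45 + 8.82 + 1.04 + 16.6 + 5.32 = 35.23

35.23 pmol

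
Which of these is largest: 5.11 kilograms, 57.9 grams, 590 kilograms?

5.11 kilograms = 5110 grams
57.9 grams = 57.9 grams
590 kilograms = 590000 grams

590 kilograms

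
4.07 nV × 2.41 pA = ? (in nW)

4.07 × 10^-9 × 2.41 × 10^-12 = 9.8087 × 10^-21 W

0.0000000000098087 nW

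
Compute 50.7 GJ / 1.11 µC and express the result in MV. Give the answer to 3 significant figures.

45700000000 MV

(50.7 × 10⁹) / (1.11 × 10⁻⁶) = 45.676 × 10¹⁵ V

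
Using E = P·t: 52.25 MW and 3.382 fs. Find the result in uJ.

52.25e6 × 3.382e-15 = 176.7095e-9 J

0.1767095 uJ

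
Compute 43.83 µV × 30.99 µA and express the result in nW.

43.83 × 10⁻⁶ × 30.99 × 10⁻⁶ = 1358.2917 × 10⁻¹² W

1.3582917 nW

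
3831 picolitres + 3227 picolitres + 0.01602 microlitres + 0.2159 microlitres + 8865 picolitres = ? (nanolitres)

247.843 nanolitres

In nanolitres:
  3831 picolitres = 3831 × 10⁻³ nanolitres = 3.831
  3227 picolitres = 3227 × 10⁻³ nanolitres = 3.227
  0.01602 microlitres = 0.01602 × 10³ nanolitres = 16.02
  0.2159 microlitres = 0.2159 × 10³ nanolitres = 215.9
  8865 picolitres = 8865 × 10⁻³ nanolitres = 8.865
Sum: 3.831 + 3.227 + 16.02 + 215.9 + 8.865 = 247.843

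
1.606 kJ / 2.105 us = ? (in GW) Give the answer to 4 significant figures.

(1.606 × 10^3) / (2.105 × 10^-6) = 0.762945 × 10^9 W

0.7629 GW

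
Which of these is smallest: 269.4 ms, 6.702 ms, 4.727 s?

269.4 ms = 0.2694 s
6.702 ms = 0.006702 s
4.727 s = 4.727 s

6.702 ms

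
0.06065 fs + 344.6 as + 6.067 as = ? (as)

411.317 as

In as:
  0.06065 fs = 0.06065e3 as = 60.65
  344.6 as → 344.6
  6.067 as → 6.067
Sum: 60.65 + 344.6 + 6.067 = 411.317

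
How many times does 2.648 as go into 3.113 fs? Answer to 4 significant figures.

(3.113 × 10⁻¹⁵) / (2.648 × 10⁻¹⁸) = 1.1756 × 10³

1176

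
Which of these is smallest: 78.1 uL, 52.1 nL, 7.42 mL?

78.1 uL = 0.0000781 L
52.1 nL = 0.0000000521 L
7.42 mL = 0.00742 L

52.1 nL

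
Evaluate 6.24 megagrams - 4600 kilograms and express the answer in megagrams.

In megagrams:
  6.24 megagrams → 6.24
  4600 kilograms = 4600e-3 megagrams = 4.6
Difference: 6.24 - 4.6 = 1.64

1.64 megagrams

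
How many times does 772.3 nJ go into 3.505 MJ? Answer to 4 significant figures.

4538000000000

(3.505e6) / (772.3e-9) = 0.0045384e15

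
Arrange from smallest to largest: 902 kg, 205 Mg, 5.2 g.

902 kg = 902000 g
205 Mg = 205000000 g
5.2 g = 5.2 g

5.2 g < 902 kg < 205 Mg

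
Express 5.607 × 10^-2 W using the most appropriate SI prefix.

= 56.07 × 10^-3 W; 10^-3 is milli.

56.07 mW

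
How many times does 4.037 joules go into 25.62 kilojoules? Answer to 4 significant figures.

6346

(25.62 × 10³) / (4.037) = 6.3463 × 10³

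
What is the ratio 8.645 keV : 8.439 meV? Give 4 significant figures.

1024000

(8.645e3) / (8.439e-3) = 1.0244e6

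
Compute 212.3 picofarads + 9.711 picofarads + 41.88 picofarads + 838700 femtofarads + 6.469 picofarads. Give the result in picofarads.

In picofarads:
  212.3 picofarads → 212.3
  9.711 picofarads → 9.711
  41.88 picofarads → 41.88
  838700 femtofarads = 838700e-3 picofarads = 838.7
  6.469 picofarads → 6.469
Sum: 212.3 + 9.711 + 41.88 + 838.7 + 6.469 = 1109.06

1109.06 picofarads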